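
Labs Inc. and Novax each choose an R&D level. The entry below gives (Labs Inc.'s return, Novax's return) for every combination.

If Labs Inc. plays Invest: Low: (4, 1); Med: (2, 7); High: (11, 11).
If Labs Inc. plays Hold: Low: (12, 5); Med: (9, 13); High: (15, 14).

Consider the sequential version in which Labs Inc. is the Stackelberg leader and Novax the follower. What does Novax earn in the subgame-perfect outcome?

Solve by backward induction (Labs Inc. leads).
- Invest: BR = High, leader payoff 11.
- Hold: BR = High, leader payoff 15.
Maximizing over 11, 15, Labs Inc. chooses Hold. Subgame-perfect outcome: (Hold, High) with payoffs (15, 14).

14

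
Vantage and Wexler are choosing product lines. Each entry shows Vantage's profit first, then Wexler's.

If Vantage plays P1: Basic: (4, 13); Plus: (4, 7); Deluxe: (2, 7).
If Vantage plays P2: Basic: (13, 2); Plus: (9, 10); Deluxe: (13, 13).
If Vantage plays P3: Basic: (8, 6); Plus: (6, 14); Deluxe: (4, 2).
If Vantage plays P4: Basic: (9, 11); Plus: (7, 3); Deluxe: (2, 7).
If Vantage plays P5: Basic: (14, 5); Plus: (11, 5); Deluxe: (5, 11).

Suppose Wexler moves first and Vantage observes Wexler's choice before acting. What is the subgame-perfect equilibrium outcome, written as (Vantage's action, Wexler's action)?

(P2, Deluxe)

Vantage best-responds to each possible Wexler move:
- Basic: Vantage compares 4, 13, 8, 9, 14 and picks P5; Wexler would get 5.
- Plus: Vantage compares 4, 9, 6, 7, 11 and picks P5; Wexler would get 5.
- Deluxe: Vantage compares 2, 13, 4, 2, 5 and picks P2; Wexler would get 13.
Maximizing over 5, 5, 13, Wexler chooses Deluxe. Subgame-perfect outcome: (P2, Deluxe) with payoffs (13, 13).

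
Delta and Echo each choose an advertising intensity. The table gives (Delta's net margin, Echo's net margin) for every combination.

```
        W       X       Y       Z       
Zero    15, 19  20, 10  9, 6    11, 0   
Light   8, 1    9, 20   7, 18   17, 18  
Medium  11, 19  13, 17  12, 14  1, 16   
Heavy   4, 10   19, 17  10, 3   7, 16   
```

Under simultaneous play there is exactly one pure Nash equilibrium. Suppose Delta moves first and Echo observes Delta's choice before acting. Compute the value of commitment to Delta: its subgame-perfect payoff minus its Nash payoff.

4

Solve by backward induction (Delta leads).
- Zero: Echo compares 19, 10, 6, 0 and picks W; Delta would get 15.
- Light: Echo compares 1, 20, 18, 18 and picks X; Delta would get 9.
- Medium: Echo compares 19, 17, 14, 16 and picks W; Delta would get 11.
- Heavy: Echo compares 10, 17, 3, 16 and picks X; Delta would get 19.
Among 15, 9, 11, 19, the best is 19 at Heavy. Subgame-perfect outcome: (Heavy, X) with payoffs (19, 17).
For the simultaneous game, intersect best replies.
Delta's best replies: W→Zero; X→Zero; Y→Medium; Z→Light.
Echo's best replies: Zero→W; Light→X; Medium→W; Heavy→X.
The unique mutual best reply is (Zero, W), giving (15, 19).
Delta's commitment gain: 19 − 15 = 4.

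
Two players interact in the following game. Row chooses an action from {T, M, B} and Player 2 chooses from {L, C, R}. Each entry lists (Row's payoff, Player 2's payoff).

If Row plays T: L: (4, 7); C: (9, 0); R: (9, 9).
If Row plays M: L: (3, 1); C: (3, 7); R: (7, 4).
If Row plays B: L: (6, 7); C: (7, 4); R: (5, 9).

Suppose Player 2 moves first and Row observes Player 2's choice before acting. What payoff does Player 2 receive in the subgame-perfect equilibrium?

Row best-responds to each possible Player 2 move:
- L: BR = B, leader payoff 7.
- C: BR = T, leader payoff 0.
- R: BR = T, leader payoff 9.
Among 7, 0, 9, the best is 9 at R. Subgame-perfect outcome: (T, R) with payoffs (9, 9).

9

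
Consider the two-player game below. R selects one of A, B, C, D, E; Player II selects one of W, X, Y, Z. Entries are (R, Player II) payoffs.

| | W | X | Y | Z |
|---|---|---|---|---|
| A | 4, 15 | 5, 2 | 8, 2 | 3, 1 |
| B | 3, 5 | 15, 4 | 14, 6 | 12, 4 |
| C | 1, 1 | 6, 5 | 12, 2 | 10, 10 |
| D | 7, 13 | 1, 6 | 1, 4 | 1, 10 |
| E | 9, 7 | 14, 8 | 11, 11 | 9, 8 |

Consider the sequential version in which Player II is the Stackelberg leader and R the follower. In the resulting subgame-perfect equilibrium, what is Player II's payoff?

7

Backward induction with Player II moving first.
- W: BR = E, leader payoff 7.
- X: BR = B, leader payoff 4.
- Y: BR = B, leader payoff 6.
- Z: BR = B, leader payoff 4.
Maximizing over 7, 4, 6, 4, Player II chooses W. Subgame-perfect outcome: (E, W) with payoffs (9, 7).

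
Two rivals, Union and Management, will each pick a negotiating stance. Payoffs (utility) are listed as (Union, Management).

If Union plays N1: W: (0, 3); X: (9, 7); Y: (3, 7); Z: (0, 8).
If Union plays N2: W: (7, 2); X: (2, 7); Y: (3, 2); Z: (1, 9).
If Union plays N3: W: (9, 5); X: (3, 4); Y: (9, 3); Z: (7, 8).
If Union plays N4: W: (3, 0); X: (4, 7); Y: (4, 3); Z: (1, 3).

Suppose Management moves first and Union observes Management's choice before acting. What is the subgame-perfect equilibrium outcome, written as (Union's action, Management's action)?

(N3, Z)

Backward induction with Management moving first.
- W: Union compares 0, 7, 9, 3 and picks N3; Management would get 5.
- X: Union compares 9, 2, 3, 4 and picks N1; Management would get 7.
- Y: Union compares 3, 3, 9, 4 and picks N3; Management would get 3.
- Z: Union compares 0, 1, 7, 1 and picks N3; Management would get 8.
Maximizing over 5, 7, 3, 8, Management chooses Z. Subgame-perfect outcome: (N3, Z) with payoffs (7, 8).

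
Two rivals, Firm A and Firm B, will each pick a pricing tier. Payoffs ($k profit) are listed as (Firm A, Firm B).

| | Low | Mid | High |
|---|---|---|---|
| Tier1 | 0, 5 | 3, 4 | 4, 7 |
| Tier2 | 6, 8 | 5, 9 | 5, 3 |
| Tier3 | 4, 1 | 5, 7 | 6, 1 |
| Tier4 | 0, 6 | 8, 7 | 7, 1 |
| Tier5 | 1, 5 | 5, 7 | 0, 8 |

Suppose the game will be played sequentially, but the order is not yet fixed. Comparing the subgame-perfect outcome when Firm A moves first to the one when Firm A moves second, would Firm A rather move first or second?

first

If Firm A leads: Firm B's best replies are Tier1→High, Tier2→Mid, Tier3→Mid, Tier4→Mid, Tier5→High; Firm A's induced payoffs 4, 5, 5, 8, 0; outcome (Tier4, Mid), payoffs (8, 7).
If Firm B leads: Firm A's best replies are Low→Tier2, Mid→Tier4, High→Tier4; Firm B's induced payoffs 8, 7, 1; outcome (Tier2, Low), payoffs (6, 8).
Firm A gets 8 moving first and 6 moving second, so Firm A prefers to move first.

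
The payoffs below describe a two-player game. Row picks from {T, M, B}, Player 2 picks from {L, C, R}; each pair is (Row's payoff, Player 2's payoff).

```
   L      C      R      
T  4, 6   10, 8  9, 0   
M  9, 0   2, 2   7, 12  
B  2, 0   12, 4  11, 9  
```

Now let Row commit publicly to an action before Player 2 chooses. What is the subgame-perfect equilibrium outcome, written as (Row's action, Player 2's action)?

(B, R)

Work backward from Player 2's decision.
- T → Player 2 plays C (best of 6, 8, 0); Row gets 10.
- M → Player 2 plays R (best of 0, 2, 12); Row gets 7.
- B → Player 2 plays R (best of 0, 4, 9); Row gets 11.
Maximizing over 10, 7, 11, Row chooses B. Subgame-perfect outcome: (B, R) with payoffs (11, 9).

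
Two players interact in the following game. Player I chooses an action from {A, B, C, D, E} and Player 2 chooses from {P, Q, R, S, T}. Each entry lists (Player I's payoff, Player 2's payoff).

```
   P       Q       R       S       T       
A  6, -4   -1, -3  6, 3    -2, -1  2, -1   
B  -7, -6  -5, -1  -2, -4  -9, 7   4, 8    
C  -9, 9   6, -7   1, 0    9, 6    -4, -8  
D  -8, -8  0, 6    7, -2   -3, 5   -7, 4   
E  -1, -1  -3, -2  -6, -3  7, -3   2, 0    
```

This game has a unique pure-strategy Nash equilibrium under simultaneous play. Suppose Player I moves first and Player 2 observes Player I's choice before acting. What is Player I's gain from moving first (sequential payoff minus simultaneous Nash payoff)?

Solve by backward induction (Player I leads).
- A → Player 2 plays R (best of -4, -3, 3, -1, -1); Player I gets 6.
- B → Player 2 plays T (best of -6, -1, -4, 7, 8); Player I gets 4.
- C → Player 2 plays P (best of 9, -7, 0, 6, -8); Player I gets -9.
- D → Player 2 plays Q (best of -8, 6, -2, 5, 4); Player I gets 0.
- E → Player 2 plays T (best of -1, -2, -3, -3, 0); Player I gets 2.
Among 6, 4, -9, 0, 2, the best is 6 at A. Subgame-perfect outcome: (A, R) with payoffs (6, 3).
Under simultaneous play:
Player I's best replies: P→A; Q→C; R→D; S→C; T→B.
Player 2's best replies: A→R; B→T; C→P; D→Q; E→T.
The unique mutual best reply is (B, T), giving (4, 8).
Player I's commitment gain: 6 − 4 = 2.

2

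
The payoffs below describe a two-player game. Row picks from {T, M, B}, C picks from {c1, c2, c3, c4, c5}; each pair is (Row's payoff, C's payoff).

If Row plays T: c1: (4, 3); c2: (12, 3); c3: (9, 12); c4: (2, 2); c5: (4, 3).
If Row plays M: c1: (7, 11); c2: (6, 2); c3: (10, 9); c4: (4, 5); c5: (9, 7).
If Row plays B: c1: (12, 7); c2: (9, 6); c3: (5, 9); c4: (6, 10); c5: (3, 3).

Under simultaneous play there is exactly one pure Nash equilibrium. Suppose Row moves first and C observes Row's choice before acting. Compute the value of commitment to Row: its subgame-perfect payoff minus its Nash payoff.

Work backward from C's decision.
- T → C plays c3 (best of 3, 3, 12, 2, 3); Row gets 9.
- M → C plays c1 (best of 11, 2, 9, 5, 7); Row gets 7.
- B → C plays c4 (best of 7, 6, 9, 10, 3); Row gets 6.
Maximizing over 9, 7, 6, Row chooses T. Subgame-perfect outcome: (T, c3) with payoffs (9, 12).
Now find the simultaneous Nash equilibrium.
Row's best replies: c1→B; c2→T; c3→M; c4→B; c5→M.
C's best replies: T→c3; M→c1; B→c4.
The unique mutual best reply is (B, c4), giving (6, 10).
Row's commitment gain: 9 − 6 = 3.

3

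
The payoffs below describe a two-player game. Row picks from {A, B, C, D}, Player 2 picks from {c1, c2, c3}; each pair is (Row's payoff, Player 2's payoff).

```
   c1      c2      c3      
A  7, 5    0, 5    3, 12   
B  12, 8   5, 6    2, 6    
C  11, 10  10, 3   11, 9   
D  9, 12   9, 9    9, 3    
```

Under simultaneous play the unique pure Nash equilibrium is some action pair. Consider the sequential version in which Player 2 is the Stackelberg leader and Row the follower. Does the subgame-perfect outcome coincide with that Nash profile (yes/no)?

no

Work backward from Row's decision.
- c1: Row compares 7, 12, 11, 9 and picks B; Player 2 would get 8.
- c2: Row compares 0, 5, 10, 9 and picks C; Player 2 would get 3.
- c3: Row compares 3, 2, 11, 9 and picks C; Player 2 would get 9.
Maximizing over 8, 3, 9, Player 2 chooses c3. Subgame-perfect outcome: (C, c3) with payoffs (11, 9).
Under simultaneous play:
Row's best replies: c1→B; c2→C; c3→C.
Player 2's best replies: A→c3; B→c1; C→c1; D→c1.
Only (B, c1) has each player best-responding; Nash payoffs (12, 8).
Sequential outcome (C, c3) differs from the Nash profile (B, c1).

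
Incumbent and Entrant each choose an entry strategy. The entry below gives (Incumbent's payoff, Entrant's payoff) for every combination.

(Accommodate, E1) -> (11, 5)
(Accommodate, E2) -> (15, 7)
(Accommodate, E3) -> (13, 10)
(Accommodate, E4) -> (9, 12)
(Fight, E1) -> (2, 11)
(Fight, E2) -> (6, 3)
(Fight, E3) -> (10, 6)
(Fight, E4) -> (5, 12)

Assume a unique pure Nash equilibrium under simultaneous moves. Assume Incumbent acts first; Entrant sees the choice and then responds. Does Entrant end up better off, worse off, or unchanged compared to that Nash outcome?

unchanged

Solve by backward induction (Incumbent leads).
- Accommodate: Entrant compares 5, 7, 10, 12 and picks E4; Incumbent would get 9.
- Fight: Entrant compares 11, 3, 6, 12 and picks E4; Incumbent would get 5.
Among 9, 5, the best is 9 at Accommodate. Subgame-perfect outcome: (Accommodate, E4) with payoffs (9, 12).
Now find the simultaneous Nash equilibrium.
Incumbent's best replies: E1→Accommodate; E2→Accommodate; E3→Accommodate; E4→Accommodate.
Entrant's best replies: Accommodate→E4; Fight→E4.
The unique mutual best reply is (Accommodate, E4), giving (9, 12).
Entrant earns 12 sequentially versus 12 at the Nash outcome: unchanged.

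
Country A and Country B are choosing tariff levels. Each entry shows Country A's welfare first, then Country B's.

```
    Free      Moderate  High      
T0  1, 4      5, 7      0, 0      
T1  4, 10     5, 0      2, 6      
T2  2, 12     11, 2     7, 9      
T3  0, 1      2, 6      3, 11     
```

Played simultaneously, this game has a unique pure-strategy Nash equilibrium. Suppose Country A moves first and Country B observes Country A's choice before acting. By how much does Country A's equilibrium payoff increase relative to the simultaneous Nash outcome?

Work backward from Country B's decision.
- T0: BR = Moderate, leader payoff 5.
- T1: BR = Free, leader payoff 4.
- T2: BR = Free, leader payoff 2.
- T3: BR = High, leader payoff 3.
Country A's induced payoffs are 5, 4, 2, 3, so Country A commits to T0. Subgame-perfect outcome: (T0, Moderate) with payoffs (5, 7).
For the simultaneous game, intersect best replies.
Country A's best replies: Free→T1; Moderate→T2; High→T2.
Country B's best replies: T0→Moderate; T1→Free; T2→Free; T3→High.
The unique mutual best reply is (T1, Free), giving (4, 10).
Country A's commitment gain: 5 − 4 = 1.

1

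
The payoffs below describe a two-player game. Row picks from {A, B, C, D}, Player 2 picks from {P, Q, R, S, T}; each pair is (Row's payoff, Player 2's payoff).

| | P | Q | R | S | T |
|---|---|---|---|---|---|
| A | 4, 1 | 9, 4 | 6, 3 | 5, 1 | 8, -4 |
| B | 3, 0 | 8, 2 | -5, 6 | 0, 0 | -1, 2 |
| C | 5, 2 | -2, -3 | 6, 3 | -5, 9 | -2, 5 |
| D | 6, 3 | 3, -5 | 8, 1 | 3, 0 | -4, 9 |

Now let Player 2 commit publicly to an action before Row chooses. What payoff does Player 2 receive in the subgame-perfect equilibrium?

4

Backward induction with Player 2 moving first.
- P: Row compares 4, 3, 5, 6 and picks D; Player 2 would get 3.
- Q: Row compares 9, 8, -2, 3 and picks A; Player 2 would get 4.
- R: Row compares 6, -5, 6, 8 and picks D; Player 2 would get 1.
- S: Row compares 5, 0, -5, 3 and picks A; Player 2 would get 1.
- T: Row compares 8, -1, -2, -4 and picks A; Player 2 would get -4.
Maximizing over 3, 4, 1, 1, -4, Player 2 chooses Q. Subgame-perfect outcome: (A, Q) with payoffs (9, 4).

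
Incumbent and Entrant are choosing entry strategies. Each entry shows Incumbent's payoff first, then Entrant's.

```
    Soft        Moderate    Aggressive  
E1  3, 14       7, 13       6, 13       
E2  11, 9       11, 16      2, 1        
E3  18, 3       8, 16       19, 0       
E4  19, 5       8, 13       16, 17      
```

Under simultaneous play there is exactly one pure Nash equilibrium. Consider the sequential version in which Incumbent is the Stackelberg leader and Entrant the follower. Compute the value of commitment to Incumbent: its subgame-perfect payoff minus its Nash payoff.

5

Backward induction with Incumbent moving first.
- E1: BR = Soft, leader payoff 3.
- E2: BR = Moderate, leader payoff 11.
- E3: BR = Moderate, leader payoff 8.
- E4: BR = Aggressive, leader payoff 16.
Among 3, 11, 8, 16, the best is 16 at E4. Subgame-perfect outcome: (E4, Aggressive) with payoffs (16, 17).
For the simultaneous game, intersect best replies.
Incumbent's best replies: Soft→E4; Moderate→E2; Aggressive→E3.
Entrant's best replies: E1→Soft; E2→Moderate; E3→Moderate; E4→Aggressive.
Only (E2, Moderate) has each player best-responding; Nash payoffs (11, 16).
Incumbent's commitment gain: 16 − 11 = 5.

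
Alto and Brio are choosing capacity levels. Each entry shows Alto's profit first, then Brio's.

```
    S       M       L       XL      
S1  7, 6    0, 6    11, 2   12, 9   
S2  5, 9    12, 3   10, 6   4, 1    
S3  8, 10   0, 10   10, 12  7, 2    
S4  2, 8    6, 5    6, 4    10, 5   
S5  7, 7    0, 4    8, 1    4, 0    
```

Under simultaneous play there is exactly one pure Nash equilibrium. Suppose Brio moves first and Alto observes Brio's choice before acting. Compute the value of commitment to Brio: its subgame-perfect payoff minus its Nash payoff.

1

Work backward from Alto's decision.
- S: Alto compares 7, 5, 8, 2, 7 and picks S3; Brio would get 10.
- M: Alto compares 0, 12, 0, 6, 0 and picks S2; Brio would get 3.
- L: Alto compares 11, 10, 10, 6, 8 and picks S1; Brio would get 2.
- XL: Alto compares 12, 4, 7, 10, 4 and picks S1; Brio would get 9.
Maximizing over 10, 3, 2, 9, Brio chooses S. Subgame-perfect outcome: (S3, S) with payoffs (8, 10).
Under simultaneous play:
Alto's best replies: S→S3; M→S2; L→S1; XL→S1.
Brio's best replies: S1→XL; S2→S; S3→L; S4→S; S5→S.
The unique mutual best reply is (S1, XL), giving (12, 9).
Brio's commitment gain: 10 − 9 = 1.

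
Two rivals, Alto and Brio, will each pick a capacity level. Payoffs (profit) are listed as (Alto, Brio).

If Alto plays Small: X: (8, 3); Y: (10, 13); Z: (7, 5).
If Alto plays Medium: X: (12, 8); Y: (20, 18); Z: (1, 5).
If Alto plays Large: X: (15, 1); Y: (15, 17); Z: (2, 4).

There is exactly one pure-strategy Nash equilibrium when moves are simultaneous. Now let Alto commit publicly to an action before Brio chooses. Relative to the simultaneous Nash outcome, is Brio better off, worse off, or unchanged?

unchanged

Work backward from Brio's decision.
- Small: Brio compares 3, 13, 5 and picks Y; Alto would get 10.
- Medium: Brio compares 8, 18, 5 and picks Y; Alto would get 20.
- Large: Brio compares 1, 17, 4 and picks Y; Alto would get 15.
Among 10, 20, 15, the best is 20 at Medium. Subgame-perfect outcome: (Medium, Y) with payoffs (20, 18).
Under simultaneous play:
Alto's best replies: X→Large; Y→Medium; Z→Small.
Brio's best replies: Small→Y; Medium→Y; Large→Y.
The unique mutual best reply is (Medium, Y), giving (20, 18).
Brio earns 18 sequentially versus 18 at the Nash outcome: unchanged.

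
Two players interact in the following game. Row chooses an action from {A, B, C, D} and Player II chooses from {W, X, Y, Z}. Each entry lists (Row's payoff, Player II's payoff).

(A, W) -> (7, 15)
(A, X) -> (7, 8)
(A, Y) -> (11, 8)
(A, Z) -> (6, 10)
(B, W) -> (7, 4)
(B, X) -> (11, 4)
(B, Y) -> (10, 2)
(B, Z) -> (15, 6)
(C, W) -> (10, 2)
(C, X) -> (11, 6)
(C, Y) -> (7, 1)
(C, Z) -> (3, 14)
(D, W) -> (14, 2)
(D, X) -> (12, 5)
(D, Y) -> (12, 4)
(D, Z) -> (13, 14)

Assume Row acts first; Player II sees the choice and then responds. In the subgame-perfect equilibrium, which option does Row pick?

Work backward from Player II's decision.
- A: Player II compares 15, 8, 8, 10 and picks W; Row would get 7.
- B: Player II compares 4, 4, 2, 6 and picks Z; Row would get 15.
- C: Player II compares 2, 6, 1, 14 and picks Z; Row would get 3.
- D: Player II compares 2, 5, 4, 14 and picks Z; Row would get 13.
Maximizing over 7, 15, 3, 13, Row chooses B. Subgame-perfect outcome: (B, Z) with payoffs (15, 6).

B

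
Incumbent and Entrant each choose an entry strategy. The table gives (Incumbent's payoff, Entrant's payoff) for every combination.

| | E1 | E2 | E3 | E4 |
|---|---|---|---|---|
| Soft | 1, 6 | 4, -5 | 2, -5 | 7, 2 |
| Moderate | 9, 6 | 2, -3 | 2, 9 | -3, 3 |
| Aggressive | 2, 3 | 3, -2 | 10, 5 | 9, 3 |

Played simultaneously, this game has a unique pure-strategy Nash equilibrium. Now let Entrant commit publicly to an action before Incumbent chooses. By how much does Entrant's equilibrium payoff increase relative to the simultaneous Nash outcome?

Incumbent best-responds to each possible Entrant move:
- E1: BR = Moderate, leader payoff 6.
- E2: BR = Soft, leader payoff -5.
- E3: BR = Aggressive, leader payoff 5.
- E4: BR = Aggressive, leader payoff 3.
Among 6, -5, 5, 3, the best is 6 at E1. Subgame-perfect outcome: (Moderate, E1) with payoffs (9, 6).
Now find the simultaneous Nash equilibrium.
Incumbent's best replies: E1→Moderate; E2→Soft; E3→Aggressive; E4→Aggressive.
Entrant's best replies: Soft→E1; Moderate→E3; Aggressive→E3.
The unique mutual best reply is (Aggressive, E3), giving (10, 5).
Entrant's commitment gain: 6 − 5 = 1.

1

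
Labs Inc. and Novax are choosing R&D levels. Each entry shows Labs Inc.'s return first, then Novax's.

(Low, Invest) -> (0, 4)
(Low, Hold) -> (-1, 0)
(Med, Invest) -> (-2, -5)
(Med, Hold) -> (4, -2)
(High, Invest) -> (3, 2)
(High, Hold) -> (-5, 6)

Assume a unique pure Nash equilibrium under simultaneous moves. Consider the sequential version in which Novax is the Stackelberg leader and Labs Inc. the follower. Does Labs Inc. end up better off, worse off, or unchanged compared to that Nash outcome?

Backward induction with Novax moving first.
- Invest → Labs Inc. plays High (best of 0, -2, 3); Novax gets 2.
- Hold → Labs Inc. plays Med (best of -1, 4, -5); Novax gets -2.
Novax's induced payoffs are 2, -2, so Novax commits to Invest. Subgame-perfect outcome: (High, Invest) with payoffs (3, 2).
Now find the simultaneous Nash equilibrium.
Labs Inc.'s best replies: Invest→High; Hold→Med.
Novax's best replies: Low→Invest; Med→Hold; High→Hold.
The unique mutual best reply is (Med, Hold), giving (4, -2).
Labs Inc. earns 3 sequentially versus 4 at the Nash outcome: worse off.

worse off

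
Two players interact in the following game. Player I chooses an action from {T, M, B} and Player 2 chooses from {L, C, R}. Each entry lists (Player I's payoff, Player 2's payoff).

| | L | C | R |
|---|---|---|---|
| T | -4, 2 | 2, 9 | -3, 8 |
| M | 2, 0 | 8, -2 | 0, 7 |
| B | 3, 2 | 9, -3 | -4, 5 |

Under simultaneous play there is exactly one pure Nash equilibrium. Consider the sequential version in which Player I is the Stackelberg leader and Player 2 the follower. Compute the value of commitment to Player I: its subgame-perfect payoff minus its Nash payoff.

Work backward from Player 2's decision.
- T: Player 2 compares 2, 9, 8 and picks C; Player I would get 2.
- M: Player 2 compares 0, -2, 7 and picks R; Player I would get 0.
- B: Player 2 compares 2, -3, 5 and picks R; Player I would get -4.
Among 2, 0, -4, the best is 2 at T. Subgame-perfect outcome: (T, C) with payoffs (2, 9).
Now find the simultaneous Nash equilibrium.
Player I's best replies: L→B; C→B; R→M.
Player 2's best replies: T→C; M→R; B→R.
The unique mutual best reply is (M, R), giving (0, 7).
Player I's commitment gain: 2 − 0 = 2.

2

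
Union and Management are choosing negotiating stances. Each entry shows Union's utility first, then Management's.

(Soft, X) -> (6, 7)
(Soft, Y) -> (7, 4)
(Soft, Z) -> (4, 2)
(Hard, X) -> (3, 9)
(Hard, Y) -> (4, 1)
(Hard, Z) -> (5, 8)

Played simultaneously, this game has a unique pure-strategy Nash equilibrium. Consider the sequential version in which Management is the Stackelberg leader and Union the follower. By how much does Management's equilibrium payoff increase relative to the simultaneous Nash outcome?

Union best-responds to each possible Management move:
- X → Union plays Soft (best of 6, 3); Management gets 7.
- Y → Union plays Soft (best of 7, 4); Management gets 4.
- Z → Union plays Hard (best of 4, 5); Management gets 8.
Among 7, 4, 8, the best is 8 at Z. Subgame-perfect outcome: (Hard, Z) with payoffs (5, 8).
Under simultaneous play:
Union's best replies: X→Soft; Y→Soft; Z→Hard.
Management's best replies: Soft→X; Hard→X.
Only (Soft, X) has each player best-responding; Nash payoffs (6, 7).
Management's commitment gain: 8 − 7 = 1.

1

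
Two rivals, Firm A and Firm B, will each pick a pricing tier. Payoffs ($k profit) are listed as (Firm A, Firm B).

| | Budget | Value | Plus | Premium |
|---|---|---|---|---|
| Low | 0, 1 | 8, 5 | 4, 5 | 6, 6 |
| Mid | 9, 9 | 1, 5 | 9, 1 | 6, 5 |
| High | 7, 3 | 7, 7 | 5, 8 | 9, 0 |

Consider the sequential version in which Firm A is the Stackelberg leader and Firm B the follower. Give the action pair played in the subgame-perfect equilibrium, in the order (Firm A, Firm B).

Backward induction with Firm A moving first.
- Low: BR = Premium, leader payoff 6.
- Mid: BR = Budget, leader payoff 9.
- High: BR = Plus, leader payoff 5.
Among 6, 9, 5, the best is 9 at Mid. Subgame-perfect outcome: (Mid, Budget) with payoffs (9, 9).

(Mid, Budget)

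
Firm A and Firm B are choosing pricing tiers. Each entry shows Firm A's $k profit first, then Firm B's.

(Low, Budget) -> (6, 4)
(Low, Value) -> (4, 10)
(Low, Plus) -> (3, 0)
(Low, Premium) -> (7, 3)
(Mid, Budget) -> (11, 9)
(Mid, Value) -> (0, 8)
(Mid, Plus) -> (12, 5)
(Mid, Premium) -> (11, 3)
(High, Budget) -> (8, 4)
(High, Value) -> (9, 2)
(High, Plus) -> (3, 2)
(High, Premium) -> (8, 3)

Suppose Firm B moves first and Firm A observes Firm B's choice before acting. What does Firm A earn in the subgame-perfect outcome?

11

Firm A best-responds to each possible Firm B move:
- Budget: BR = Mid, leader payoff 9.
- Value: BR = High, leader payoff 2.
- Plus: BR = Mid, leader payoff 5.
- Premium: BR = Mid, leader payoff 3.
Maximizing over 9, 2, 5, 3, Firm B chooses Budget. Subgame-perfect outcome: (Mid, Budget) with payoffs (11, 9).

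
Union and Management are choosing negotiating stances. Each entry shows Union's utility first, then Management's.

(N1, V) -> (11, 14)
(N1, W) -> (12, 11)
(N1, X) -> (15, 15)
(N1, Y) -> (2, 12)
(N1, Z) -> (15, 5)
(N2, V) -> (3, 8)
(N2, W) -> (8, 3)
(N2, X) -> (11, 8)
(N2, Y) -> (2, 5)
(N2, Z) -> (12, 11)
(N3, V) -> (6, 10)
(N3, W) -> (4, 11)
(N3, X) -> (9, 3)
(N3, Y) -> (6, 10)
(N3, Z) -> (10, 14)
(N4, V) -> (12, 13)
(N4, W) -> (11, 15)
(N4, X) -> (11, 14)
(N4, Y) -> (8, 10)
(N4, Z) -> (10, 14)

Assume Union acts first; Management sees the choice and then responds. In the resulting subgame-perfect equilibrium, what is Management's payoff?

15

Work backward from Management's decision.
- N1: BR = X, leader payoff 15.
- N2: BR = Z, leader payoff 12.
- N3: BR = Z, leader payoff 10.
- N4: BR = W, leader payoff 11.
Among 15, 12, 10, 11, the best is 15 at N1. Subgame-perfect outcome: (N1, X) with payoffs (15, 15).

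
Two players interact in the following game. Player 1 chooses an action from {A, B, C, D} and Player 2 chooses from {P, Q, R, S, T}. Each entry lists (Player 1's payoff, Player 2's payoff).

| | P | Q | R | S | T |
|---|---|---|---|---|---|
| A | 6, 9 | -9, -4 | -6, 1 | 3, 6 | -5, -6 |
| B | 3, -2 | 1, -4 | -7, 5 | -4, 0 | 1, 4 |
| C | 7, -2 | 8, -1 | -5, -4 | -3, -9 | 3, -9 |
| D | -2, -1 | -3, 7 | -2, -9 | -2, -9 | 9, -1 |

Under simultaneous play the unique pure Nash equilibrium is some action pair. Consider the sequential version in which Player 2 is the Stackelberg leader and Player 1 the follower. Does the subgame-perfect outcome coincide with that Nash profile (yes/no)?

Player 1 best-responds to each possible Player 2 move:
- P → Player 1 plays C (best of 6, 3, 7, -2); Player 2 gets -2.
- Q → Player 1 plays C (best of -9, 1, 8, -3); Player 2 gets -1.
- R → Player 1 plays D (best of -6, -7, -5, -2); Player 2 gets -9.
- S → Player 1 plays A (best of 3, -4, -3, -2); Player 2 gets 6.
- T → Player 1 plays D (best of -5, 1, 3, 9); Player 2 gets -1.
Player 2's induced payoffs are -2, -1, -9, 6, -1, so Player 2 commits to S. Subgame-perfect outcome: (A, S) with payoffs (3, 6).
For the simultaneous game, intersect best replies.
Player 1's best replies: P→C; Q→C; R→D; S→A; T→D.
Player 2's best replies: A→P; B→R; C→Q; D→Q.
Only (C, Q) has each player best-responding; Nash payoffs (8, -1).
Sequential outcome (A, S) differs from the Nash profile (C, Q).

no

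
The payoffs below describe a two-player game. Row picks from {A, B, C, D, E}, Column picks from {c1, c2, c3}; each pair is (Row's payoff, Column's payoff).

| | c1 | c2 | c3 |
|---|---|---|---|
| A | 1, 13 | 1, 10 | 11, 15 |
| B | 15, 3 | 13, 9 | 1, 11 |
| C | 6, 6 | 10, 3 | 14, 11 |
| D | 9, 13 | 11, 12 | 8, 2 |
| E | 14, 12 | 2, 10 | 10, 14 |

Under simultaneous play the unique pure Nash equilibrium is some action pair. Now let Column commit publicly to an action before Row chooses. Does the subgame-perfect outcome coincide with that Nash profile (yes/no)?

yes

Row best-responds to each possible Column move:
- c1 → Row plays B (best of 1, 15, 6, 9, 14); Column gets 3.
- c2 → Row plays B (best of 1, 13, 10, 11, 2); Column gets 9.
- c3 → Row plays C (best of 11, 1, 14, 8, 10); Column gets 11.
Column's induced payoffs are 3, 9, 11, so Column commits to c3. Subgame-perfect outcome: (C, c3) with payoffs (14, 11).
Now find the simultaneous Nash equilibrium.
Row's best replies: c1→B; c2→B; c3→C.
Column's best replies: A→c3; B→c3; C→c3; D→c1; E→c3.
The unique mutual best reply is (C, c3), giving (14, 11).
Sequential outcome (C, c3) coincides with the Nash profile (C, c3).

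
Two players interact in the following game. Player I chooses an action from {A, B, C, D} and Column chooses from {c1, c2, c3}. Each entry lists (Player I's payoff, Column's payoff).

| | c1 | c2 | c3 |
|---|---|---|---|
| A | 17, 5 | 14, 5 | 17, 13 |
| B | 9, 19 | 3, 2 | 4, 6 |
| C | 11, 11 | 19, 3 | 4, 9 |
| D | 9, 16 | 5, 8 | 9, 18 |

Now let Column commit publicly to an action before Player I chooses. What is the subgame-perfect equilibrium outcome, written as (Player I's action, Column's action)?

(A, c3)

Solve by backward induction (Column leads).
- c1 → Player I plays A (best of 17, 9, 11, 9); Column gets 5.
- c2 → Player I plays C (best of 14, 3, 19, 5); Column gets 3.
- c3 → Player I plays A (best of 17, 4, 4, 9); Column gets 13.
Among 5, 3, 13, the best is 13 at c3. Subgame-perfect outcome: (A, c3) with payoffs (17, 13).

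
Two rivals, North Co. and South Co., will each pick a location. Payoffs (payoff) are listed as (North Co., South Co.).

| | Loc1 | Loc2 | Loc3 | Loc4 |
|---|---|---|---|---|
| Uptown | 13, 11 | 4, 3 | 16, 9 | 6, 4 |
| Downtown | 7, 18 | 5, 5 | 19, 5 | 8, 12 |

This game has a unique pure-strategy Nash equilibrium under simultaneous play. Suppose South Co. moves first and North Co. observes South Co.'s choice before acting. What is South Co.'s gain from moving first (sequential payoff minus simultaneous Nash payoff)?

1

Backward induction with South Co. moving first.
- Loc1: BR = Uptown, leader payoff 11.
- Loc2: BR = Downtown, leader payoff 5.
- Loc3: BR = Downtown, leader payoff 5.
- Loc4: BR = Downtown, leader payoff 12.
South Co.'s induced payoffs are 11, 5, 5, 12, so South Co. commits to Loc4. Subgame-perfect outcome: (Downtown, Loc4) with payoffs (8, 12).
Under simultaneous play:
North Co.'s best replies: Loc1→Uptown; Loc2→Downtown; Loc3→Downtown; Loc4→Downtown.
South Co.'s best replies: Uptown→Loc1; Downtown→Loc1.
Only (Uptown, Loc1) has each player best-responding; Nash payoffs (13, 11).
South Co.'s commitment gain: 12 − 11 = 1.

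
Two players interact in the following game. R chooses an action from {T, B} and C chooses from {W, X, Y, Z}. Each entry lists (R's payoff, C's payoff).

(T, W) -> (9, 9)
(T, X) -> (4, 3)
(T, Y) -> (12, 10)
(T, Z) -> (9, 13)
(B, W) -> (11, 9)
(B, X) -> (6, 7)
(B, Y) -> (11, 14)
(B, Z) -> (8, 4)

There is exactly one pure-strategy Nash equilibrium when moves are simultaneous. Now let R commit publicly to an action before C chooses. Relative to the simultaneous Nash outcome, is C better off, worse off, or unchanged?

Work backward from C's decision.
- T → C plays Z (best of 9, 3, 10, 13); R gets 9.
- B → C plays Y (best of 9, 7, 14, 4); R gets 11.
Maximizing over 9, 11, R chooses B. Subgame-perfect outcome: (B, Y) with payoffs (11, 14).
For the simultaneous game, intersect best replies.
R's best replies: W→B; X→B; Y→T; Z→T.
C's best replies: T→Z; B→Y.
The unique mutual best reply is (T, Z), giving (9, 13).
C earns 14 sequentially versus 13 at the Nash outcome: better off.

better off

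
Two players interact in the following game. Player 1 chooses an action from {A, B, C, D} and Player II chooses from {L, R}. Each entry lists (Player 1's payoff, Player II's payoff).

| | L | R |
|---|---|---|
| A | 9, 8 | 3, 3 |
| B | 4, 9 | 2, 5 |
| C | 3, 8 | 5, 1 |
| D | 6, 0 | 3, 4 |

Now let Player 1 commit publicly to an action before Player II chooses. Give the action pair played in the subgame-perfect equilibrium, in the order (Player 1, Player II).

(A, L)

Backward induction with Player 1 moving first.
- A → Player II plays L (best of 8, 3); Player 1 gets 9.
- B → Player II plays L (best of 9, 5); Player 1 gets 4.
- C → Player II plays L (best of 8, 1); Player 1 gets 3.
- D → Player II plays R (best of 0, 4); Player 1 gets 3.
Player 1's induced payoffs are 9, 4, 3, 3, so Player 1 commits to A. Subgame-perfect outcome: (A, L) with payoffs (9, 8).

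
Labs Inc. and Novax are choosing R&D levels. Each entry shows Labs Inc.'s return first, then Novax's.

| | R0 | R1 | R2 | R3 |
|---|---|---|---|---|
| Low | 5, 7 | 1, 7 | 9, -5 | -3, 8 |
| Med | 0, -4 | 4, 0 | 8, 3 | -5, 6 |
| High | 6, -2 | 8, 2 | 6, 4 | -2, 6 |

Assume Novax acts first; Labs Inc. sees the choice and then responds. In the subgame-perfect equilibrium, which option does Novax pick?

Work backward from Labs Inc.'s decision.
- R0: Labs Inc. compares 5, 0, 6 and picks High; Novax would get -2.
- R1: Labs Inc. compares 1, 4, 8 and picks High; Novax would get 2.
- R2: Labs Inc. compares 9, 8, 6 and picks Low; Novax would get -5.
- R3: Labs Inc. compares -3, -5, -2 and picks High; Novax would get 6.
Novax's induced payoffs are -2, 2, -5, 6, so Novax commits to R3. Subgame-perfect outcome: (High, R3) with payoffs (-2, 6).

R3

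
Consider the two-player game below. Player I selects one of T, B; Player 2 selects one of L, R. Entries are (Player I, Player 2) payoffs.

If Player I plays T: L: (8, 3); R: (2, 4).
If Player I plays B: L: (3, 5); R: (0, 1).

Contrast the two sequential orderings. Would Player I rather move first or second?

If Player I leads: Player 2's best replies are T→R, B→L; Player I's induced payoffs 2, 3; outcome (B, L), payoffs (3, 5).
If Player 2 leads: Player I's best replies are L→T, R→T; Player 2's induced payoffs 3, 4; outcome (T, R), payoffs (2, 4).
Player I gets 3 moving first and 2 moving second, so Player I prefers to move first.

first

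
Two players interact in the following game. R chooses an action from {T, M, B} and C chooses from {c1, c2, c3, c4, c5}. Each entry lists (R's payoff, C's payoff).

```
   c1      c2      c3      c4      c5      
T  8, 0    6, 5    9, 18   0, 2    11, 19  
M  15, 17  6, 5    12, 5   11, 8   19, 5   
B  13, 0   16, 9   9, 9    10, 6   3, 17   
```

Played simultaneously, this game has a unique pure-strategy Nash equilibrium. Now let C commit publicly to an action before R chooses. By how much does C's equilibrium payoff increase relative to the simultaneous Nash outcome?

R best-responds to each possible C move:
- c1 → R plays M (best of 8, 15, 13); C gets 17.
- c2 → R plays B (best of 6, 6, 16); C gets 9.
- c3 → R plays M (best of 9, 12, 9); C gets 5.
- c4 → R plays M (best of 0, 11, 10); C gets 8.
- c5 → R plays M (best of 11, 19, 3); C gets 5.
C's induced payoffs are 17, 9, 5, 8, 5, so C commits to c1. Subgame-perfect outcome: (M, c1) with payoffs (15, 17).
For the simultaneous game, intersect best replies.
R's best replies: c1→M; c2→B; c3→M; c4→M; c5→M.
C's best replies: T→c5; M→c1; B→c5.
The unique mutual best reply is (M, c1), giving (15, 17).
C's commitment gain: 17 − 17 = 0.

0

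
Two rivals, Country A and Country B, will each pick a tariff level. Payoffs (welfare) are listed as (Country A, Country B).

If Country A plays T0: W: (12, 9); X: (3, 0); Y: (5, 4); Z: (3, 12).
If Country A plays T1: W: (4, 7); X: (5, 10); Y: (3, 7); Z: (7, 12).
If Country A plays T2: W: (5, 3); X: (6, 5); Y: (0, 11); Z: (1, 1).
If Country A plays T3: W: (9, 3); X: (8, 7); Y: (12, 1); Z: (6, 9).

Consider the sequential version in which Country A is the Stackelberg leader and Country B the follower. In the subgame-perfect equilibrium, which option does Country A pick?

Solve by backward induction (Country A leads).
- T0: BR = Z, leader payoff 3.
- T1: BR = Z, leader payoff 7.
- T2: BR = Y, leader payoff 0.
- T3: BR = Z, leader payoff 6.
Country A's induced payoffs are 3, 7, 0, 6, so Country A commits to T1. Subgame-perfect outcome: (T1, Z) with payoffs (7, 12).

T1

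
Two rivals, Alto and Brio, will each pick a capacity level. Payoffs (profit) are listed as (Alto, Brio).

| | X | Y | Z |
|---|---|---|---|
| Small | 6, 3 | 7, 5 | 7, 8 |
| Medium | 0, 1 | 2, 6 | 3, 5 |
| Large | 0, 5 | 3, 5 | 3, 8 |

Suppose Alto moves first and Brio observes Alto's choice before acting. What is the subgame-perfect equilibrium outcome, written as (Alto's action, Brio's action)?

Brio best-responds to each possible Alto move:
- Small: Brio compares 3, 5, 8 and picks Z; Alto would get 7.
- Medium: Brio compares 1, 6, 5 and picks Y; Alto would get 2.
- Large: Brio compares 5, 5, 8 and picks Z; Alto would get 3.
Maximizing over 7, 2, 3, Alto chooses Small. Subgame-perfect outcome: (Small, Z) with payoffs (7, 8).

(Small, Z)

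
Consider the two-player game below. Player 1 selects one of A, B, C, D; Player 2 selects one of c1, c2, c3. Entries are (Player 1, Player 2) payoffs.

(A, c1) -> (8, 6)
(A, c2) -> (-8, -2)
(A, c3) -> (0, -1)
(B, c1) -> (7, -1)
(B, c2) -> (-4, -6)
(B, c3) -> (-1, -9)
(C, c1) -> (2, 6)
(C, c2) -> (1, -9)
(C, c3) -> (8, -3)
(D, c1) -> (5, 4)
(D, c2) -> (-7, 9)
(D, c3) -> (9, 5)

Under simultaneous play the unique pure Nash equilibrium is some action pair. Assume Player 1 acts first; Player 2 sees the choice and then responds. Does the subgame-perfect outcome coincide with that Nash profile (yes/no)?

yes

Backward induction with Player 1 moving first.
- A: BR = c1, leader payoff 8.
- B: BR = c1, leader payoff 7.
- C: BR = c1, leader payoff 2.
- D: BR = c2, leader payoff -7.
Maximizing over 8, 7, 2, -7, Player 1 chooses A. Subgame-perfect outcome: (A, c1) with payoffs (8, 6).
For the simultaneous game, intersect best replies.
Player 1's best replies: c1→A; c2→C; c3→D.
Player 2's best replies: A→c1; B→c1; C→c1; D→c2.
Only (A, c1) has each player best-responding; Nash payoffs (8, 6).
Sequential outcome (A, c1) coincides with the Nash profile (A, c1).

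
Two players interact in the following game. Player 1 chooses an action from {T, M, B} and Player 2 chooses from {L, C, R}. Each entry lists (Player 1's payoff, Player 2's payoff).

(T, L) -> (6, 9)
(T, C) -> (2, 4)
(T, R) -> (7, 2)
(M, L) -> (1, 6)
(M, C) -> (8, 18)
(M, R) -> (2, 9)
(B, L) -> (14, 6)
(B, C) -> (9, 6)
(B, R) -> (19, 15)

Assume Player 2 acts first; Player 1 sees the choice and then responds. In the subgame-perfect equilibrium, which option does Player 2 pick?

Work backward from Player 1's decision.
- L → Player 1 plays B (best of 6, 1, 14); Player 2 gets 6.
- C → Player 1 plays B (best of 2, 8, 9); Player 2 gets 6.
- R → Player 1 plays B (best of 7, 2, 19); Player 2 gets 15.
Player 2's induced payoffs are 6, 6, 15, so Player 2 commits to R. Subgame-perfect outcome: (B, R) with payoffs (19, 15).

R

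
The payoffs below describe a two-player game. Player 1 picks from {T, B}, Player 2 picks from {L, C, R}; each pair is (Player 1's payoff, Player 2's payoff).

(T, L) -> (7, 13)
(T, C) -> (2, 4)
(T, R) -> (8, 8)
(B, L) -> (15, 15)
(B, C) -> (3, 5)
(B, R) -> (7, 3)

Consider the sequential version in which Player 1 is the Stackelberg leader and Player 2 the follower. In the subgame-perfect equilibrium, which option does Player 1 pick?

B

Solve by backward induction (Player 1 leads).
- T: BR = L, leader payoff 7.
- B: BR = L, leader payoff 15.
Player 1's induced payoffs are 7, 15, so Player 1 commits to B. Subgame-perfect outcome: (B, L) with payoffs (15, 15).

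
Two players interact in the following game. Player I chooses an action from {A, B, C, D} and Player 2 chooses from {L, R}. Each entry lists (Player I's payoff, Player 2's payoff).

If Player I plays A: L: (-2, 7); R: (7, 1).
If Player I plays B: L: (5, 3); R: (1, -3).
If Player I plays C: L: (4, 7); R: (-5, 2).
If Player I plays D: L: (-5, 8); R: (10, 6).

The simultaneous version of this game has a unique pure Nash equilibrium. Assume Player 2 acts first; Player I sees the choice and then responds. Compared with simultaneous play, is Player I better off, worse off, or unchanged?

Player I best-responds to each possible Player 2 move:
- L → Player I plays B (best of -2, 5, 4, -5); Player 2 gets 3.
- R → Player I plays D (best of 7, 1, -5, 10); Player 2 gets 6.
Among 3, 6, the best is 6 at R. Subgame-perfect outcome: (D, R) with payoffs (10, 6).
Now find the simultaneous Nash equilibrium.
Player I's best replies: L→B; R→D.
Player 2's best replies: A→L; B→L; C→L; D→L.
The unique mutual best reply is (B, L), giving (5, 3).
Player I earns 10 sequentially versus 5 at the Nash outcome: better off.

better off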